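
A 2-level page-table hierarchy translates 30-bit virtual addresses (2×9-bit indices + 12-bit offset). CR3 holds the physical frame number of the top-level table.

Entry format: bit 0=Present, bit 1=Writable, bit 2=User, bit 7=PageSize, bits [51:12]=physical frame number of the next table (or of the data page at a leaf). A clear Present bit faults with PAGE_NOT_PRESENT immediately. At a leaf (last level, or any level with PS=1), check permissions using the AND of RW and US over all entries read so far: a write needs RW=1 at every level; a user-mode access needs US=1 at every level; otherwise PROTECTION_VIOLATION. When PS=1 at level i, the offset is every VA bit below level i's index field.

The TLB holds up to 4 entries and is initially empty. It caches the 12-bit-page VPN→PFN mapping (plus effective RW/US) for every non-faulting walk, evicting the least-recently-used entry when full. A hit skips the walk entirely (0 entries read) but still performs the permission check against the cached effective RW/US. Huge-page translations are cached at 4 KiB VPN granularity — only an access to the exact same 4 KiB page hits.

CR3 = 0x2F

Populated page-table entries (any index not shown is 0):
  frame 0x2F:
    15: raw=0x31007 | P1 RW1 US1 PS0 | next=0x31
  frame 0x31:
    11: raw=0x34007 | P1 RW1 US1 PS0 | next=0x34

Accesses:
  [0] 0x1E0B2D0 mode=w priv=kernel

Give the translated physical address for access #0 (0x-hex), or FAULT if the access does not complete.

Trace:
#0 VA=0x1E0B2D0 (w,kernel):
  lvl0: tbl 0x2F, slot 15 ⇒ 0x31007 (P1/RW1/US1/PS0)
  lvl1: tbl 0x31, slot 11 ⇒ 0x34007 (P1/RW1/US1/PS0)
  ✓ 0x342D0  — 2 lookups

Access #0 PA: 0x342D0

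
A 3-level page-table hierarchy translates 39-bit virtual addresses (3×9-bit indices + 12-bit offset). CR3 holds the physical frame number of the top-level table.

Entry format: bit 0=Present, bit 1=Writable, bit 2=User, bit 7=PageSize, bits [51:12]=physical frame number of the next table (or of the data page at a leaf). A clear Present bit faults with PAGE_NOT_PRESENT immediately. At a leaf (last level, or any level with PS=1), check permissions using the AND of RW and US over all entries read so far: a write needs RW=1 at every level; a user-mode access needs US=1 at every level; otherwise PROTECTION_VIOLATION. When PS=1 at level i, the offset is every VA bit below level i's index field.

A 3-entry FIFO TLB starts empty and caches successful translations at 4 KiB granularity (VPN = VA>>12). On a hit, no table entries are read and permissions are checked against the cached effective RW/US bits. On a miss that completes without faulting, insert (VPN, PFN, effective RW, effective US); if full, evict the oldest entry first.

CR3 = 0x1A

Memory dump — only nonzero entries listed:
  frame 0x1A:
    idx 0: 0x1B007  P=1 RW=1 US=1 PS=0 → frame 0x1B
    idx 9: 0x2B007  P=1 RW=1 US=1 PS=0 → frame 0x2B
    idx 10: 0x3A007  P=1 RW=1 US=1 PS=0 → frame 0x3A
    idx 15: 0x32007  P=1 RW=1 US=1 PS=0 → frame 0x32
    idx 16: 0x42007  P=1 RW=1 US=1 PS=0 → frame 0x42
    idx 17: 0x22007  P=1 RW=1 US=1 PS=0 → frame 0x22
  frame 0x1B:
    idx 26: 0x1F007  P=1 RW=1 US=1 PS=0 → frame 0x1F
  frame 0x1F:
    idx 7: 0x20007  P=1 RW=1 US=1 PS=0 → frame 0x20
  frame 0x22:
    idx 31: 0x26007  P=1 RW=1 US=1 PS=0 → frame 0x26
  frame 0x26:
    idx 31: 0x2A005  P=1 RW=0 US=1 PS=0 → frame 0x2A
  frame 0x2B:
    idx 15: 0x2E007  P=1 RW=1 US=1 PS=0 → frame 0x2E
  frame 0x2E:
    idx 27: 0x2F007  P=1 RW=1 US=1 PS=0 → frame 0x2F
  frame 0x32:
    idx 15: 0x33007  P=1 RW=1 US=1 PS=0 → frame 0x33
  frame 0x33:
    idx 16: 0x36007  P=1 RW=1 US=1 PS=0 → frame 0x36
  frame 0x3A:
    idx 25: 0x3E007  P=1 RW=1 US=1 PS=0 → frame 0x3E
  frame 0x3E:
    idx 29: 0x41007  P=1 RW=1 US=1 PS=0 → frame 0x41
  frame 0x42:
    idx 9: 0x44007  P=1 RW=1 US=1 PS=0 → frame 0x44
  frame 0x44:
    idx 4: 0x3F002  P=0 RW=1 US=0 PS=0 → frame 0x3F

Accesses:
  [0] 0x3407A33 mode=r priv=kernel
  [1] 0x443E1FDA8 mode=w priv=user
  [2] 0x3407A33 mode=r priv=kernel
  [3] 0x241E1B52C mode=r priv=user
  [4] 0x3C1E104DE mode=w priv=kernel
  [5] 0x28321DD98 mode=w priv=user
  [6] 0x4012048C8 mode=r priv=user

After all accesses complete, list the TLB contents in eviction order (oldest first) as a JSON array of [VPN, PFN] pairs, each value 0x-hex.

Per-access translation:
#0 VA=0x3407A33 (r,kernel):
  L0 @0x1A[0] → 0x1B007  P=1,RW=1,US=1,PS=0
  L1 @0x1B[26] → 0x1F007  P=1,RW=1,US=1,PS=0
  L2 @0x1F[7] → 0x20007  P=1,RW=1,US=1,PS=0
  ⇒ phys 0x20A33  [3 reads]
#1 VA=0x443E1FDA8 (w,user):
  L0 @0x1A[17] → 0x22007  P=1,RW=1,US=1,PS=0
  L1 @0x22[31] → 0x26007  P=1,RW=1,US=1,PS=0
  L2 @0x26[31] → 0x2A005  P=1,RW=0,US=1,PS=0
  ✗ PROTECTION_VIOLATION  [3 reads]
#2 VA=0x3407A33 (r,kernel):
  TLB hit vpn=0x3407 → PA=0x20A33
#3 VA=0x241E1B52C (r,user):
  L0 @0x1A[9] → 0x2B007  P=1,RW=1,US=1,PS=0
  L1 @0x2B[15] → 0x2E007  P=1,RW=1,US=1,PS=0
  L2 @0x2E[27] → 0x2F007  P=1,RW=1,US=1,PS=0
  ⇒ phys 0x2F52C  [3 reads]
#4 VA=0x3C1E104DE (w,kernel):
  L0 @0x1A[15] → 0x32007  P=1,RW=1,US=1,PS=0
  L1 @0x32[15] → 0x33007  P=1,RW=1,US=1,PS=0
  L2 @0x33[16] → 0x36007  P=1,RW=1,US=1,PS=0
  ⇒ phys 0x364DE  [3 reads]
#5 VA=0x28321DD98 (w,user):
  L0 @0x1A[10] → 0x3A007  P=1,RW=1,US=1,PS=0
  L1 @0x3A[25] → 0x3E007  P=1,RW=1,US=1,PS=0
  L2 @0x3E[29] → 0x41007  P=1,RW=1,US=1,PS=0
  ⇒ phys 0x41D98  [3 reads]
#6 VA=0x4012048C8 (r,user):
  L0 @0x1A[16] → 0x42007  P=1,RW=1,US=1,PS=0
  L1 @0x42[9] → 0x44007  P=1,RW=1,US=1,PS=0
  L2 @0x44[4] → 0x3F002  P=0,RW=1,US=0,PS=0
  ✗ PAGE_NOT_PRESENT  [3 reads]

TLB: [["0x241E1B", "0x2F"], ["0x3C1E10", "0x36"], ["0x28321D", "0x41"]]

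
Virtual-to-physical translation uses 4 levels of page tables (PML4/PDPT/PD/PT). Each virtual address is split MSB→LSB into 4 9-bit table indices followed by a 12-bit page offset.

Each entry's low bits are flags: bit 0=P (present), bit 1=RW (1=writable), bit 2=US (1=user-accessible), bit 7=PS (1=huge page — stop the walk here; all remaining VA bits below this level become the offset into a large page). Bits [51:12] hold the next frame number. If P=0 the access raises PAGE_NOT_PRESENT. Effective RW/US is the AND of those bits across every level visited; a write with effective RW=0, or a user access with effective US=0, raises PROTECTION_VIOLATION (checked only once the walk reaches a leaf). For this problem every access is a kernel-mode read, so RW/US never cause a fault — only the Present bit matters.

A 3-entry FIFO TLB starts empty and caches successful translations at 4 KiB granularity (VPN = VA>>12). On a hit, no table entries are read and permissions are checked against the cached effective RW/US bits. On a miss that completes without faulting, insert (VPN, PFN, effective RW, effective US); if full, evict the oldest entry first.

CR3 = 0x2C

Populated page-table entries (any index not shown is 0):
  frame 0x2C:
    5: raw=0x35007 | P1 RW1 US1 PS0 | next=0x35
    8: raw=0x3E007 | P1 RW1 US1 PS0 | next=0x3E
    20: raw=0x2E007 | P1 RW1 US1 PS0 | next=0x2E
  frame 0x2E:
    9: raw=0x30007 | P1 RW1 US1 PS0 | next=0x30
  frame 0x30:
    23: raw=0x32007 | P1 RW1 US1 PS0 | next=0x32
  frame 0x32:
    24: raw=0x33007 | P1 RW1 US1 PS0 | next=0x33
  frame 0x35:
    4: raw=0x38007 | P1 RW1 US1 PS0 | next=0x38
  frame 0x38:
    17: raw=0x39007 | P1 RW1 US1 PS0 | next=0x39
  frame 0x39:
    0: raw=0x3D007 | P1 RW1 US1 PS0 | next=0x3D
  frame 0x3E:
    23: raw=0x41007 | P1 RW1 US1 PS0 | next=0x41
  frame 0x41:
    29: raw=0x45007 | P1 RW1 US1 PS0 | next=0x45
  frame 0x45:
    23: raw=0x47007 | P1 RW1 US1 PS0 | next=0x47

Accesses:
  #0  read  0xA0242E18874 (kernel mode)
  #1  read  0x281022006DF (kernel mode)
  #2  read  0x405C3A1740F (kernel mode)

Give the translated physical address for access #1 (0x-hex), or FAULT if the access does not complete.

Walk each access:
#0 VA=0xA0242E18874 (r,kernel):
  L0 @0x2C[20] → 0x2E007  P=1,RW=1,US=1,PS=0
  L1 @0x2E[9] → 0x30007  P=1,RW=1,US=1,PS=0
  L2 @0x30[23] → 0x32007  P=1,RW=1,US=1,PS=0
  L3 @0x32[24] → 0x33007  P=1,RW=1,US=1,PS=0
  → PA=0x33874  (4 entries read)
#1 VA=0x281022006DF (r,kernel):
  L0 @0x2C[5] → 0x35007  P=1,RW=1,US=1,PS=0
  L1 @0x35[4] → 0x38007  P=1,RW=1,US=1,PS=0
  L2 @0x38[17] → 0x39007  P=1,RW=1,US=1,PS=0
  L3 @0x39[0] → 0x3D007  P=1,RW=1,US=1,PS=0
  → PA=0x3D6DF  (4 entries read)
#2 VA=0x405C3A1740F (r,kernel):
  L0 @0x2C[8] → 0x3E007  P=1,RW=1,US=1,PS=0
  L1 @0x3E[23] → 0x41007  P=1,RW=1,US=1,PS=0
  L2 @0x41[29] → 0x45007  P=1,RW=1,US=1,PS=0
  L3 @0x45[23] → 0x47007  P=1,RW=1,US=1,PS=0
  → PA=0x4740F  (4 entries read)

Access #1 PA: 0x3D6DF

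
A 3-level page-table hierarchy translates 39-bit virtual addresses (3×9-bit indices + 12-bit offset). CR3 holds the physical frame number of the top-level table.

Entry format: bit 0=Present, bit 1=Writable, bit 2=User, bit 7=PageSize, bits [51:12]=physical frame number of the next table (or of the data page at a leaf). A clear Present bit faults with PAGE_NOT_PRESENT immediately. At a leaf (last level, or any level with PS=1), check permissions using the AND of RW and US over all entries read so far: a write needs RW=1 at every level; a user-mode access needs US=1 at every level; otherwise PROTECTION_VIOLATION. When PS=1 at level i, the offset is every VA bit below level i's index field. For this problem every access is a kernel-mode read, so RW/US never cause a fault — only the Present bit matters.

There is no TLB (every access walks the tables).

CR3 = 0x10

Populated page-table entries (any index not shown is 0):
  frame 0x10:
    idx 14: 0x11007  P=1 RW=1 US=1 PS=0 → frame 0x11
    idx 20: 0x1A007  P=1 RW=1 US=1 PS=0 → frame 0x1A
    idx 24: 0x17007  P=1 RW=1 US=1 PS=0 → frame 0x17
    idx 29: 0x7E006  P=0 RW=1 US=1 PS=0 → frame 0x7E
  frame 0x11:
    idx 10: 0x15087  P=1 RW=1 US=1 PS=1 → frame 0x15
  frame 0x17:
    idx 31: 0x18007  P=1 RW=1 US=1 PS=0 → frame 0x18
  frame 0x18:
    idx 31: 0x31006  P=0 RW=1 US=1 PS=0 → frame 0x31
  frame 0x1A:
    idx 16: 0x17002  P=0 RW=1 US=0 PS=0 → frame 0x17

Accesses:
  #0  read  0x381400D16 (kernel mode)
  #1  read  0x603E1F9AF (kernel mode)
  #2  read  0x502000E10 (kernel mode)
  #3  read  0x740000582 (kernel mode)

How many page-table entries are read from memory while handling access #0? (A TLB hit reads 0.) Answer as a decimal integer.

Per-access translation:
#0 VA=0x381400D16 (r,kernel):
  L0: frame=0x10 idx=14 entry=0x11007 [P=1 RW=1 US=1 PS=0]
  L1: frame=0x11 idx=10 entry=0x15087 [P=1 RW=1 US=1 PS=1]
  ✓ 0x15D16 (huge @L1)  — 2 lookups
#1 VA=0x603E1F9AF (r,kernel):
  L0: frame=0x10 idx=24 entry=0x17007 [P=1 RW=1 US=1 PS=0]
  L1: frame=0x17 idx=31 entry=0x18007 [P=1 RW=1 US=1 PS=0]
  L2: frame=0x18 idx=31 entry=0x31006 [P=0 RW=1 US=1 PS=0]
  ✗ PAGE_NOT_PRESENT  [3 reads]
#2 VA=0x502000E10 (r,kernel):
  L0: frame=0x10 idx=20 entry=0x1A007 [P=1 RW=1 US=1 PS=0]
  L1: frame=0x1A idx=16 entry=0x17002 [P=0 RW=1 US=0 PS=0]
  ✗ PAGE_NOT_PRESENT  [2 reads]
#3 VA=0x740000582 (r,kernel):
  L0: frame=0x10 idx=29 entry=0x7E006 [P=0 RW=1 US=1 PS=0]
  ✗ PAGE_NOT_PRESENT  [1 reads]

Entries read for #0: 2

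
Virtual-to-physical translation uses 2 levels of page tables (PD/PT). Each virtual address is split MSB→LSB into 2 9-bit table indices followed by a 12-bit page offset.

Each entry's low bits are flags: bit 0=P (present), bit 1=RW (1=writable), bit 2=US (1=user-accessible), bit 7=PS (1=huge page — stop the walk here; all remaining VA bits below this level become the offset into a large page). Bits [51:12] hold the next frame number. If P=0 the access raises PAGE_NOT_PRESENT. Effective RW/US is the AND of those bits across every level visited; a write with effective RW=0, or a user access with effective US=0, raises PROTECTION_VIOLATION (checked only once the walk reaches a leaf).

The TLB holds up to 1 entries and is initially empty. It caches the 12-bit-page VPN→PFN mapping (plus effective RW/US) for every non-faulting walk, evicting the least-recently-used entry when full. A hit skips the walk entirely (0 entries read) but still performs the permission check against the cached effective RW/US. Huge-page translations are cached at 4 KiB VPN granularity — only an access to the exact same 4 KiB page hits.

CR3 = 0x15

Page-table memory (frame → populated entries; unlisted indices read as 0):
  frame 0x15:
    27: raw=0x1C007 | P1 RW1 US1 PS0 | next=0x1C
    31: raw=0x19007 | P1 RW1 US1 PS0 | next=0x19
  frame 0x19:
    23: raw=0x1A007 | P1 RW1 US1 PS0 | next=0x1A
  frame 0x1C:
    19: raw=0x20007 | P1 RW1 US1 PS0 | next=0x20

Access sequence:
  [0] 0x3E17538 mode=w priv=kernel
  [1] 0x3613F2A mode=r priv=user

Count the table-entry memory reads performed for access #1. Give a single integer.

Trace:
#0 VA=0x3E17538 (w,kernel):
  [0] read 0x15 idx=31: raw=0x19007 flags P=1 W=1 U=1 S=0
  [1] read 0x19 idx=23: raw=0x1A007 flags P=1 W=1 U=1 S=0
  ✓ 0x1A538  — 2 lookups
#1 VA=0x3613F2A (r,user):
  [0] read 0x15 idx=27: raw=0x1C007 flags P=1 W=1 U=1 S=0
  [1] read 0x1C idx=19: raw=0x20007 flags P=1 W=1 U=1 S=0
  ✓ 0x20F2A  — 2 lookups

Entries read for #1: 2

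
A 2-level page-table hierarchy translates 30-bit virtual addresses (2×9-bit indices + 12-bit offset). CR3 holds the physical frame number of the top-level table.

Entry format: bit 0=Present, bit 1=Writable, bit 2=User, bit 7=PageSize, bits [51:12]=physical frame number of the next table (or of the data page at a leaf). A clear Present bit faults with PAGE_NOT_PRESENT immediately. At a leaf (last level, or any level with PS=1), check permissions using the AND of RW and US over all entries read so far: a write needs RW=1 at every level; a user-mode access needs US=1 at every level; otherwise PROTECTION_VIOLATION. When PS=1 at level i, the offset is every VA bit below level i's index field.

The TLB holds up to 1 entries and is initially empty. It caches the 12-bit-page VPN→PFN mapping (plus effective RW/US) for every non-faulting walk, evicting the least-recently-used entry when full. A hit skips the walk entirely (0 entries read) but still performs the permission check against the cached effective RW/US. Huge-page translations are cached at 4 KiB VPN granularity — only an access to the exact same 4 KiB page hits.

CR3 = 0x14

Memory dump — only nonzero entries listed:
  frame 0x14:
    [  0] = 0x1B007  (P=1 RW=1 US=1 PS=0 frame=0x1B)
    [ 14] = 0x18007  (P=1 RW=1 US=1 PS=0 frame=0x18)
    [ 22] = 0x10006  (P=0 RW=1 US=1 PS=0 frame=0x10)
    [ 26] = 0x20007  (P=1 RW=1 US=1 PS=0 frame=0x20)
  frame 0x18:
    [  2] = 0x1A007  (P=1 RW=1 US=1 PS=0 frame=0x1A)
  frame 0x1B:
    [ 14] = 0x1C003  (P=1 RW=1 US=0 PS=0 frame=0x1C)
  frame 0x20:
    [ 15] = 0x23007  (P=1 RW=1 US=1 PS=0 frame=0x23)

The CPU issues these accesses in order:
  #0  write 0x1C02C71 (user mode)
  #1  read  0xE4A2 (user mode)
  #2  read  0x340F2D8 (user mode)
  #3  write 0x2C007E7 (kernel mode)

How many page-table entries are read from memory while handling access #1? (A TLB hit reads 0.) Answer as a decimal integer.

Per-access translation:
#0 VA=0x1C02C71 (w,user):
  L0 @0x14[14] → 0x18007  P=1,RW=1,US=1,PS=0
  L1 @0x18[2] → 0x1A007  P=1,RW=1,US=1,PS=0
  ✓ 0x1AC71  — 2 lookups
#1 VA=0xE4A2 (r,user):
  L0 @0x14[0] → 0x1B007  P=1,RW=1,US=1,PS=0
  L1 @0x1B[14] → 0x1C003  P=1,RW=1,US=0,PS=0
  → PROTECTION_VIOLATION  (2 entries read)
#2 VA=0x340F2D8 (r,user):
  L0 @0x14[26] → 0x20007  P=1,RW=1,US=1,PS=0
  L1 @0x20[15] → 0x23007  P=1,RW=1,US=1,PS=0
  ✓ 0x232D8  — 2 lookups
#3 VA=0x2C007E7 (w,kernel):
  L0 @0x14[22] → 0x10006  P=0,RW=1,US=1,PS=0
  → PAGE_NOT_PRESENT  (1 entries read)

Entries read for #1: 2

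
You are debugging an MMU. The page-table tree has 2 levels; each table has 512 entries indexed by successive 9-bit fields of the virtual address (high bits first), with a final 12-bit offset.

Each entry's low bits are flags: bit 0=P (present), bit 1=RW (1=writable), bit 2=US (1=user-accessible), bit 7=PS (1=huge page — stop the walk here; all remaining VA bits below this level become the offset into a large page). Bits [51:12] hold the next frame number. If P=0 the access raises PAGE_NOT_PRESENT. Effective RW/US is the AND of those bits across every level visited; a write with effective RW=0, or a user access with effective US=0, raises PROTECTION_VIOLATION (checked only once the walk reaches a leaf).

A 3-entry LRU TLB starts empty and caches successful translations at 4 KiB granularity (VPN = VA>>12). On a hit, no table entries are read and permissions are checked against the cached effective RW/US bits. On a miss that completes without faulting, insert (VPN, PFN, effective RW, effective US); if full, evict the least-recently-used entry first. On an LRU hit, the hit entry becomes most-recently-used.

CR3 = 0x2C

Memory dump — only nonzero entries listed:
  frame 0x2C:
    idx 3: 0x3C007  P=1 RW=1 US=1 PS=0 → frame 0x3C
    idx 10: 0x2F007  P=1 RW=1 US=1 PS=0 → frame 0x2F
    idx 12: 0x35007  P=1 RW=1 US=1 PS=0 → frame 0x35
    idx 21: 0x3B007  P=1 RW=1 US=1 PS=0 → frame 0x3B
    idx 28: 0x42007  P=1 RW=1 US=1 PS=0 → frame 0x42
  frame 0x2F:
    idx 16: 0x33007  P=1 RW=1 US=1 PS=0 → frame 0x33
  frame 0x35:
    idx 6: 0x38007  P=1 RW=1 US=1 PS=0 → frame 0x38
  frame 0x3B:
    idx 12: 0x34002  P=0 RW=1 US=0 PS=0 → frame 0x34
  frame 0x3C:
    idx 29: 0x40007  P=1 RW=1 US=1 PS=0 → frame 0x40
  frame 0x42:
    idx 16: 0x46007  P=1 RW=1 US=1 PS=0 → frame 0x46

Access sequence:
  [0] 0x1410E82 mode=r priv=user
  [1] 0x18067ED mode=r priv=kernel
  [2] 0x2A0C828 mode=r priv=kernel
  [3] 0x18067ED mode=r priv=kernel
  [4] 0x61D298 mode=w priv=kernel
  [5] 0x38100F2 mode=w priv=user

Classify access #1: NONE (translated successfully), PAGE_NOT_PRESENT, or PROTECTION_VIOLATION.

Walk each access:
#0 VA=0x1410E82 (r,user):
  lvl0: tbl 0x2C, slot 10 ⇒ 0x2F007 (P1/RW1/US1/PS0)
  lvl1: tbl 0x2F, slot 16 ⇒ 0x33007 (P1/RW1/US1/PS0)
  ✓ 0x33E82  — 2 lookups
#1 VA=0x18067ED (r,kernel):
  lvl0: tbl 0x2C, slot 12 ⇒ 0x35007 (P1/RW1/US1/PS0)
  lvl1: tbl 0x35, slot 6 ⇒ 0x38007 (P1/RW1/US1/PS0)
  ✓ 0x387ED  — 2 lookups
#2 VA=0x2A0C828 (r,kernel):
  lvl0: tbl 0x2C, slot 21 ⇒ 0x3B007 (P1/RW1/US1/PS0)
  lvl1: tbl 0x3B, slot 12 ⇒ 0x34002 (P0/RW1/US0/PS0)
  ✗ PAGE_NOT_PRESENT  [2 reads]
#3 VA=0x18067ED (r,kernel):
  TLB hit vpn=0x1806 → PA=0x387ED
#4 VA=0x61D298 (w,kernel):
  lvl0: tbl 0x2C, slot 3 ⇒ 0x3C007 (P1/RW1/US1/PS0)
  lvl1: tbl 0x3C, slot 29 ⇒ 0x40007 (P1/RW1/US1/PS0)
  ✓ 0x40298  — 2 lookups
#5 VA=0x38100F2 (w,user):
  lvl0: tbl 0x2C, slot 28 ⇒ 0x42007 (P1/RW1/US1/PS0)
  lvl1: tbl 0x42, slot 16 ⇒ 0x46007 (P1/RW1/US1/PS0)
  ✓ 0x460F2  — 2 lookups

Access #1 fault: NONE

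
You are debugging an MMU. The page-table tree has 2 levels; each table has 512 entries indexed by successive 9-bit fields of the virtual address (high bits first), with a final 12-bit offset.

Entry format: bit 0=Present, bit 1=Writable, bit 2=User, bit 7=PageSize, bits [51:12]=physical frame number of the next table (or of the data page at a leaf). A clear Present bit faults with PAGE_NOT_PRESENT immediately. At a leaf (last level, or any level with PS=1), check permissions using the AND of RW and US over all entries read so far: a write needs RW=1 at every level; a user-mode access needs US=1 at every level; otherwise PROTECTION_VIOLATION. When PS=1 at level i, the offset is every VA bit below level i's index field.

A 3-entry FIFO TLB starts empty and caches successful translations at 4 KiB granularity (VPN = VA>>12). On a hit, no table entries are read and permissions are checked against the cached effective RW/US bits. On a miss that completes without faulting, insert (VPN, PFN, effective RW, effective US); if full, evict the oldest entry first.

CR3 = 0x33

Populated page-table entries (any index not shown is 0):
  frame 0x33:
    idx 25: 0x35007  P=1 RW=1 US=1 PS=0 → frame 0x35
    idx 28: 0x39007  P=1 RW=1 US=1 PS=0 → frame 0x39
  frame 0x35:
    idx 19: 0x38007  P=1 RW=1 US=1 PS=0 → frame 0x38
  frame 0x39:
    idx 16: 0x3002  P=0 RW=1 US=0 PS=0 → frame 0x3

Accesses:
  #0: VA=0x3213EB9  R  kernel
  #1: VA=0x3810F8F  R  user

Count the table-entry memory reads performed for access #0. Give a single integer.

Trace:
#0 VA=0x3213EB9 (r,kernel):
  L0: frame=0x33 idx=25 entry=0x35007 [P=1 RW=1 US=1 PS=0]
  L1: frame=0x35 idx=19 entry=0x38007 [P=1 RW=1 US=1 PS=0]
  → PA=0x38EB9  (2 entries read)
#1 VA=0x3810F8F (r,user):
  L0: frame=0x33 idx=28 entry=0x39007 [P=1 RW=1 US=1 PS=0]
  L1: frame=0x39 idx=16 entry=0x3002 [P=0 RW=1 US=0 PS=0]
  → PAGE_NOT_PRESENT  (2 entries read)

Entries read for #0: 2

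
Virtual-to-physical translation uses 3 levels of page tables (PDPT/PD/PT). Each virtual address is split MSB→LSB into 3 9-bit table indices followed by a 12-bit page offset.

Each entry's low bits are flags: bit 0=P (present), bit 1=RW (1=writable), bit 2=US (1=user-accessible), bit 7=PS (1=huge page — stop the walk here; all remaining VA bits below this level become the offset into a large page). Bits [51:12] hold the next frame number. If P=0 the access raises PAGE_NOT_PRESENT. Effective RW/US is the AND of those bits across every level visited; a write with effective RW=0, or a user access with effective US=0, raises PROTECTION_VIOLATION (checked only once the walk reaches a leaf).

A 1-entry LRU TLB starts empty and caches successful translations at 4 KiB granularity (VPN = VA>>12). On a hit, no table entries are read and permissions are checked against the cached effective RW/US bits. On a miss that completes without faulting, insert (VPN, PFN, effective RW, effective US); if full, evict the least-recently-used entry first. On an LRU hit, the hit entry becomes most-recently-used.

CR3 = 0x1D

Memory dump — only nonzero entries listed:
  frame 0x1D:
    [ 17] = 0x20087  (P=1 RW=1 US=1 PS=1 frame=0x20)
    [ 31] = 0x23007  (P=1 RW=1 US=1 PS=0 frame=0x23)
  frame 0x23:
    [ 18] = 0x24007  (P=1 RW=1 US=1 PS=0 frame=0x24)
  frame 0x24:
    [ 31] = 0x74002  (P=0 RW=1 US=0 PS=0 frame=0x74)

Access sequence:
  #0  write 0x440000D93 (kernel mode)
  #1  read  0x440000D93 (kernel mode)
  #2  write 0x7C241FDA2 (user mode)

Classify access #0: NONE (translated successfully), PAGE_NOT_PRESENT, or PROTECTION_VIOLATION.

Walk each access:
#0 VA=0x440000D93 (w,kernel):
  lvl0: tbl 0x1D, slot 17 ⇒ 0x20087 (P1/RW1/US1/PS1)
  → PA=0x20D93 (huge @L0)  (1 entries read)
#1 VA=0x440000D93 (r,kernel):
  TLB hit vpn=0x440000 → PA=0x20D93
#2 VA=0x7C241FDA2 (w,user):
  lvl0: tbl 0x1D, slot 31 ⇒ 0x23007 (P1/RW1/US1/PS0)
  lvl1: tbl 0x23, slot 18 ⇒ 0x24007 (P1/RW1/US1/PS0)
  lvl2: tbl 0x24, slot 31 ⇒ 0x74002 (P0/RW1/US0/PS0)
  ⇒ fault: PAGE_NOT_PRESENT  — 3 lookups

Access #0 fault: NONE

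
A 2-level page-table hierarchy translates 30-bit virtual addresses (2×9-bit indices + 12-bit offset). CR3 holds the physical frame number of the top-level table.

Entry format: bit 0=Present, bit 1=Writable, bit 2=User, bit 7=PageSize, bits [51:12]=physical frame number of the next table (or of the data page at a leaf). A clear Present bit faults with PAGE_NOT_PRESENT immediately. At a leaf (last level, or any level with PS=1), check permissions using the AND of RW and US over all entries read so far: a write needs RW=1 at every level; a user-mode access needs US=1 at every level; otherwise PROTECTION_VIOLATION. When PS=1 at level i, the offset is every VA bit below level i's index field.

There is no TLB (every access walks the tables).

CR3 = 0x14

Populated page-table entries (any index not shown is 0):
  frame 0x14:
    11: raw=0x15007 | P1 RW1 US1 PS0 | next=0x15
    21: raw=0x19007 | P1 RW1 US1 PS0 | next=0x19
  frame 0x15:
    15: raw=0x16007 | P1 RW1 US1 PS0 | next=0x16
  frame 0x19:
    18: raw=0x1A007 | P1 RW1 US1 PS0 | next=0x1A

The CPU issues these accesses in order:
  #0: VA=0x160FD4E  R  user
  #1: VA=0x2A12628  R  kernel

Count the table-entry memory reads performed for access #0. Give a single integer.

Trace:
#0 VA=0x160FD4E (r,user):
  [0] read 0x14 idx=11: raw=0x15007 flags P=1 W=1 U=1 S=0
  [1] read 0x15 idx=15: raw=0x16007 flags P=1 W=1 U=1 S=0
  → PA=0x16D4E  (2 entries read)
#1 VA=0x2A12628 (r,kernel):
  [0] read 0x14 idx=21: raw=0x19007 flags P=1 W=1 U=1 S=0
  [1] read 0x19 idx=18: raw=0x1A007 flags P=1 W=1 U=1 S=0
  → PA=0x1A628  (2 entries read)

Entries read for #0: 2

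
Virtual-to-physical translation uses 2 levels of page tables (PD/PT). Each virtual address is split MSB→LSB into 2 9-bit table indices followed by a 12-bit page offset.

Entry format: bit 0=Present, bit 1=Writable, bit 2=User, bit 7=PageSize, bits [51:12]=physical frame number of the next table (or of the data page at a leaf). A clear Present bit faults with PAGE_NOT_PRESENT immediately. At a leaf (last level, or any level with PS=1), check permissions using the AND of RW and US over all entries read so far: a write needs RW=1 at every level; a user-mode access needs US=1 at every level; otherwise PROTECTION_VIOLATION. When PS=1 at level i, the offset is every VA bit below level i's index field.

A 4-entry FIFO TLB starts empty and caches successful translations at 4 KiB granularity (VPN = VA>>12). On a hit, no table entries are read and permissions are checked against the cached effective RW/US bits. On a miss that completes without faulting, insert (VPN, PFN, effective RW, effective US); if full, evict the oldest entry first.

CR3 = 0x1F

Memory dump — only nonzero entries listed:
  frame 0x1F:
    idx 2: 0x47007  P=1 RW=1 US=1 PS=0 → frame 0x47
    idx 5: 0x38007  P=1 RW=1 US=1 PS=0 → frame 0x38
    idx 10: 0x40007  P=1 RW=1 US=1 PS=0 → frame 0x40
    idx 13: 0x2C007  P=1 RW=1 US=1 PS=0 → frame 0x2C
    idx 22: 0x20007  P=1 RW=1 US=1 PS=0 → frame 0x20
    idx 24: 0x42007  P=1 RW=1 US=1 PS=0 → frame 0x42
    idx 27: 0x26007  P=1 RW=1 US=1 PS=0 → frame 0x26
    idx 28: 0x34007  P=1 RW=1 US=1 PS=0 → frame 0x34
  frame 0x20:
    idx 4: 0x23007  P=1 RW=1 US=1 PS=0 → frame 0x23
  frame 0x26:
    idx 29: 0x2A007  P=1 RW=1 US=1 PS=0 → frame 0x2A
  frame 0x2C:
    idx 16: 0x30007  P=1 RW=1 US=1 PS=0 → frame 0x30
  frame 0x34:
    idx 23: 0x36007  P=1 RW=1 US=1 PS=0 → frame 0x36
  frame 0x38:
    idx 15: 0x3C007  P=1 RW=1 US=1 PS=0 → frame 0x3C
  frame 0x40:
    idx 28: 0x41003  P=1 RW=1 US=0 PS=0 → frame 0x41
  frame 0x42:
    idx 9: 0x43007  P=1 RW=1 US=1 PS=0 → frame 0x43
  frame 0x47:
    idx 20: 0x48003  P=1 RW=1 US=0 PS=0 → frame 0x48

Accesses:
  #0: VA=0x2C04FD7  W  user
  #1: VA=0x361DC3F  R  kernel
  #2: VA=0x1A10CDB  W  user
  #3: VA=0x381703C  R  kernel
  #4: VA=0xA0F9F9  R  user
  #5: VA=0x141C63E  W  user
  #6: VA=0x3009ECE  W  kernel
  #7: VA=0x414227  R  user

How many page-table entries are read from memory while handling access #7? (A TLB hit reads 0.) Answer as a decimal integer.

Per-access translation:
#0 VA=0x2C04FD7 (w,user):
  L0: frame=0x1F idx=22 entry=0x20007 [P=1 RW=1 US=1 PS=0]
  L1: frame=0x20 idx=4 entry=0x23007 [P=1 RW=1 US=1 PS=0]
  ✓ 0x23FD7  — 2 lookups
#1 VA=0x361DC3F (r,kernel):
  L0: frame=0x1F idx=27 entry=0x26007 [P=1 RW=1 US=1 PS=0]
  L1: frame=0x26 idx=29 entry=0x2A007 [P=1 RW=1 US=1 PS=0]
  ✓ 0x2AC3F  — 2 lookups
#2 VA=0x1A10CDB (w,user):
  L0: frame=0x1F idx=13 entry=0x2C007 [P=1 RW=1 US=1 PS=0]
  L1: frame=0x2C idx=16 entry=0x30007 [P=1 RW=1 US=1 PS=0]
  ✓ 0x30CDB  — 2 lookups
#3 VA=0x381703C (r,kernel):
  L0: frame=0x1F idx=28 entry=0x34007 [P=1 RW=1 US=1 PS=0]
  L1: frame=0x34 idx=23 entry=0x36007 [P=1 RW=1 US=1 PS=0]
  ✓ 0x3603C  — 2 lookups
#4 VA=0xA0F9F9 (r,user):
  L0: frame=0x1F idx=5 entry=0x38007 [P=1 RW=1 US=1 PS=0]
  L1: frame=0x38 idx=15 entry=0x3C007 [P=1 RW=1 US=1 PS=0]
  ✓ 0x3C9F9  — 2 lookups
#5 VA=0x141C63E (w,user):
  L0: frame=0x1F idx=10 entry=0x40007 [P=1 RW=1 US=1 PS=0]
  L1: frame=0x40 idx=28 entry=0x41003 [P=1 RW=1 US=0 PS=0]
  ✗ PROTECTION_VIOLATION  [2 reads]
#6 VA=0x3009ECE (w,kernel):
  L0: frame=0x1F idx=24 entry=0x42007 [P=1 RW=1 US=1 PS=0]
  L1: frame=0x42 idx=9 entry=0x43007 [P=1 RW=1 US=1 PS=0]
  ✓ 0x43ECE  — 2 lookups
#7 VA=0x414227 (r,user):
  L0: frame=0x1F idx=2 entry=0x47007 [P=1 RW=1 US=1 PS=0]
  L1: frame=0x47 idx=20 entry=0x48003 [P=1 RW=1 US=0 PS=0]
  ✗ PROTECTION_VIOLATION  [2 reads]

Entries read for #7: 2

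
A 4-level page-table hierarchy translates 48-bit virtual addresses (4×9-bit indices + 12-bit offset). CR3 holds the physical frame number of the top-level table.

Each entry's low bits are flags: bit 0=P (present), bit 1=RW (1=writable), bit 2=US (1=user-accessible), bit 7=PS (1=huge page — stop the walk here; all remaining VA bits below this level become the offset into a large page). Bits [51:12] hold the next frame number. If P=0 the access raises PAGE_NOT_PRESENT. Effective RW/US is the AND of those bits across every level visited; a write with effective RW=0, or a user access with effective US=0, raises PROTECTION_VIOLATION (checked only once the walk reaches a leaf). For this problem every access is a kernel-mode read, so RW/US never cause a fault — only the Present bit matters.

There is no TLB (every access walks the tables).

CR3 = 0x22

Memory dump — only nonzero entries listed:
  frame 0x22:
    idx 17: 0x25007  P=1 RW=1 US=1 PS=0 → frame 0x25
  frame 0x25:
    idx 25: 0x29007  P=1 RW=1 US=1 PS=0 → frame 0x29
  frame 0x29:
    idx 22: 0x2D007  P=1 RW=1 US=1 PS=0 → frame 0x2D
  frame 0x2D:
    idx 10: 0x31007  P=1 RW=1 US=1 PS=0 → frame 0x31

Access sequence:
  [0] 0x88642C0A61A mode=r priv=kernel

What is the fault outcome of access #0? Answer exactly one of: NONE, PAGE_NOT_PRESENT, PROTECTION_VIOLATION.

Trace:
#0 VA=0x88642C0A61A (r,kernel):
  L0 @0x22[17] → 0x25007  P=1,RW=1,US=1,PS=0
  L1 @0x25[25] → 0x29007  P=1,RW=1,US=1,PS=0
  L2 @0x29[22] → 0x2D007  P=1,RW=1,US=1,PS=0
  L3 @0x2D[10] → 0x31007  P=1,RW=1,US=1,PS=0
  ✓ 0x3161A  — 4 lookups

Access #0 fault: NONE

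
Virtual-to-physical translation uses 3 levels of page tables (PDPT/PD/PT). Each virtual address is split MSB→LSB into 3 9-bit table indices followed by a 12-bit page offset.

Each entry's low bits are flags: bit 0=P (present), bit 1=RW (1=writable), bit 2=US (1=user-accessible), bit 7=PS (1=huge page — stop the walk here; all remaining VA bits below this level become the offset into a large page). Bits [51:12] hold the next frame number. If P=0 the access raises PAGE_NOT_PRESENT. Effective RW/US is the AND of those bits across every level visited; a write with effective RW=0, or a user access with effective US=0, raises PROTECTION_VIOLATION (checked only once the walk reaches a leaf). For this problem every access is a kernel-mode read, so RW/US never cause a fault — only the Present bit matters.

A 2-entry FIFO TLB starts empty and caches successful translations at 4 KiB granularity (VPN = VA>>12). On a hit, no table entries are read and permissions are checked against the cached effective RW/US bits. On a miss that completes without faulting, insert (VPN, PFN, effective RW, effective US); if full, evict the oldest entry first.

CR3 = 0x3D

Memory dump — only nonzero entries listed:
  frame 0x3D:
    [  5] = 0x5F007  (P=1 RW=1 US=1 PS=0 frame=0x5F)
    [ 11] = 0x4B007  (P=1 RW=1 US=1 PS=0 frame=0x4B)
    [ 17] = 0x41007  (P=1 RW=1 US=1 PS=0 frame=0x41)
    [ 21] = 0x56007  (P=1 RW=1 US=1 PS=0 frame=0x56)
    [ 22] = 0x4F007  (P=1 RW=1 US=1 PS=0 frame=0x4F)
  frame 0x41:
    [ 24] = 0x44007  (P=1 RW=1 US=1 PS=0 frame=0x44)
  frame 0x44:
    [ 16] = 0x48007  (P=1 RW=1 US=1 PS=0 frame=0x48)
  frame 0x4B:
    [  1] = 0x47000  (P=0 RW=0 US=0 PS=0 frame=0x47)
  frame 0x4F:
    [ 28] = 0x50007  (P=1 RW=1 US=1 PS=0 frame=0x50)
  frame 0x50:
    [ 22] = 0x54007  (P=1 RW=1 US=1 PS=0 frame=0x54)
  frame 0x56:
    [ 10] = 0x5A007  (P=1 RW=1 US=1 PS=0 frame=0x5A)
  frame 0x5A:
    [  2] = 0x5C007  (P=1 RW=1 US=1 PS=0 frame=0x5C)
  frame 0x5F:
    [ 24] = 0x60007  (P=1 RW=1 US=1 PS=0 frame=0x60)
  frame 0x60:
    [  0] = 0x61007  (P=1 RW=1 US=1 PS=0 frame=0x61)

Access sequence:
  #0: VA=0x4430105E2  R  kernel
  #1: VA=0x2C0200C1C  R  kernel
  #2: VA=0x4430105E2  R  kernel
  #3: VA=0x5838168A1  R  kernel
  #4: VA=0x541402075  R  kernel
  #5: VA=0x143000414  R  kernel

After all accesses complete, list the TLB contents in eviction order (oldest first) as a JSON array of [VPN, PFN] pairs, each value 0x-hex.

Per-access translation:
#0 VA=0x4430105E2 (r,kernel):
  L0 @0x3D[17] → 0x41007  P=1,RW=1,US=1,PS=0
  L1 @0x41[24] → 0x44007  P=1,RW=1,US=1,PS=0
  L2 @0x44[16] → 0x48007  P=1,RW=1,US=1,PS=0
  ⇒ phys 0x485E2  [3 reads]
#1 VA=0x2C0200C1C (r,kernel):
  L0 @0x3D[11] → 0x4B007  P=1,RW=1,US=1,PS=0
  L1 @0x4B[1] → 0x47000  P=0,RW=0,US=0,PS=0
  ✗ PAGE_NOT_PRESENT  [2 reads]
#2 VA=0x4430105E2 (r,kernel):
  TLB hit vpn=0x443010 → PA=0x485E2
#3 VA=0x5838168A1 (r,kernel):
  L0 @0x3D[22] → 0x4F007  P=1,RW=1,US=1,PS=0
  L1 @0x4F[28] → 0x50007  P=1,RW=1,US=1,PS=0
  L2 @0x50[22] → 0x54007  P=1,RW=1,US=1,PS=0
  ⇒ phys 0x548A1  [3 reads]
#4 VA=0x541402075 (r,kernel):
  L0 @0x3D[21] → 0x56007  P=1,RW=1,US=1,PS=0
  L1 @0x56[10] → 0x5A007  P=1,RW=1,US=1,PS=0
  L2 @0x5A[2] → 0x5C007  P=1,RW=1,US=1,PS=0
  ⇒ phys 0x5C075  [3 reads]
#5 VA=0x143000414 (r,kernel):
  L0 @0x3D[5] → 0x5F007  P=1,RW=1,US=1,PS=0
  L1 @0x5F[24] → 0x60007  P=1,RW=1,US=1,PS=0
  L2 @0x60[0] → 0x61007  P=1,RW=1,US=1,PS=0
  ⇒ phys 0x61414  [3 reads]

TLB: [["0x541402", "0x5C"], ["0x143000", "0x61"]]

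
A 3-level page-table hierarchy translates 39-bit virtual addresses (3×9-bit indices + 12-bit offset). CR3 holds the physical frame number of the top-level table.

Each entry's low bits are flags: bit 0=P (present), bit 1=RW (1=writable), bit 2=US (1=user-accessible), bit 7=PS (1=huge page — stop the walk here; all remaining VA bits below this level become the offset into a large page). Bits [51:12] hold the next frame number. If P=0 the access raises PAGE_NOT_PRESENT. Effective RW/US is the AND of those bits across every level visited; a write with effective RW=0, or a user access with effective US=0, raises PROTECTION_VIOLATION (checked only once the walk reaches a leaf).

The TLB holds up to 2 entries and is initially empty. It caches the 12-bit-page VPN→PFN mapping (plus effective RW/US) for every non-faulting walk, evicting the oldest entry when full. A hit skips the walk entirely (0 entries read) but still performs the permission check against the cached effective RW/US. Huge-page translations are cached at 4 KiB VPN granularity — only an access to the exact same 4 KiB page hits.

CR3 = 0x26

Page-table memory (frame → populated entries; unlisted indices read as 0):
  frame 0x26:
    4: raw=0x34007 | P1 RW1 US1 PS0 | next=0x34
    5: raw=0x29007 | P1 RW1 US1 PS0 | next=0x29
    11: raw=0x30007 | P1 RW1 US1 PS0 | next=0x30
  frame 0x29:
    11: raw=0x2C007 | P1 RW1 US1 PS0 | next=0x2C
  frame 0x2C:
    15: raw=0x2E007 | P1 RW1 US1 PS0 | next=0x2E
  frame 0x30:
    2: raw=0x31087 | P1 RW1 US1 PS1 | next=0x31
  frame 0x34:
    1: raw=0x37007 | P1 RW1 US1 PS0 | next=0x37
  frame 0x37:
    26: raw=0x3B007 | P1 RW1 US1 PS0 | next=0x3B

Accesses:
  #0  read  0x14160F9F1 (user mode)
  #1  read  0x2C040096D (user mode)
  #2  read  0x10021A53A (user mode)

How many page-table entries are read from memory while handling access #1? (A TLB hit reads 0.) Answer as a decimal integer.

Walk each access:
#0 VA=0x14160F9F1 (r,user):
  L0: frame=0x26 idx=5 entry=0x29007 [P=1 RW=1 US=1 PS=0]
  L1: frame=0x29 idx=11 entry=0x2C007 [P=1 RW=1 US=1 PS=0]
  L2: frame=0x2C idx=15 entry=0x2E007 [P=1 RW=1 US=1 PS=0]
  → PA=0x2E9F1  (3 entries read)
#1 VA=0x2C040096D (r,user):
  L0: frame=0x26 idx=11 entry=0x30007 [P=1 RW=1 US=1 PS=0]
  L1: frame=0x30 idx=2 entry=0x31087 [P=1 RW=1 US=1 PS=1]
  → PA=0x3196D (huge @L1)  (2 entries read)
#2 VA=0x10021A53A (r,user):
  L0: frame=0x26 idx=4 entry=0x34007 [P=1 RW=1 US=1 PS=0]
  L1: frame=0x34 idx=1 entry=0x37007 [P=1 RW=1 US=1 PS=0]
  L2: frame=0x37 idx=26 entry=0x3B007 [P=1 RW=1 US=1 PS=0]
  → PA=0x3B53A  (3 entries read)

Entries read for #1: 2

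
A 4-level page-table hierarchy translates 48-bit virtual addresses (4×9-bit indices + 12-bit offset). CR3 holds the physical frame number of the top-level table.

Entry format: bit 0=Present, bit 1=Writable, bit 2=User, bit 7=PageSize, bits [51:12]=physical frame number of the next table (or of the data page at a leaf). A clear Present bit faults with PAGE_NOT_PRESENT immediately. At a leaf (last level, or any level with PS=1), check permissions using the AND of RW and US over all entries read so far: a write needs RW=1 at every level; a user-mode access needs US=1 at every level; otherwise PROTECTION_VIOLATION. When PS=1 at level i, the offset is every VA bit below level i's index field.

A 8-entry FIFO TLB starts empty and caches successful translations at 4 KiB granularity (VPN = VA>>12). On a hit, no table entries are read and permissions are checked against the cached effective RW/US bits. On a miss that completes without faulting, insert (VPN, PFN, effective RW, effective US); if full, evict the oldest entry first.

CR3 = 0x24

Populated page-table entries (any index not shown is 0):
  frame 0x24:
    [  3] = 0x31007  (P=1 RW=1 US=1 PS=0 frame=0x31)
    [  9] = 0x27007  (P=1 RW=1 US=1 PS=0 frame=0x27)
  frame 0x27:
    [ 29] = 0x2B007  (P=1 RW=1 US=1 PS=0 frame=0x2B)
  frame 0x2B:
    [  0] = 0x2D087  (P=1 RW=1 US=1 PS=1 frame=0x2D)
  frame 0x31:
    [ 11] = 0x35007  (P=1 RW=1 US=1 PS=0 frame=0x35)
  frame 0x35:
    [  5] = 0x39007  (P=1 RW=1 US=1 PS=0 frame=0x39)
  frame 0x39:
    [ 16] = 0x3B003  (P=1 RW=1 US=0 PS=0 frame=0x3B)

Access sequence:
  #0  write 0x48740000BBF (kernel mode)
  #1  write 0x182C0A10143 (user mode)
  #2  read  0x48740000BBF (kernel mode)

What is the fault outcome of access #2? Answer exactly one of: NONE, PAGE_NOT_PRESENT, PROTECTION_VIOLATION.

Trace:
#0 VA=0x48740000BBF (w,kernel):
  L0 @0x24[9] → 0x27007  P=1,RW=1,US=1,PS=0
  L1 @0x27[29] → 0x2B007  P=1,RW=1,US=1,PS=0
  L2 @0x2B[0] → 0x2D087  P=1,RW=1,US=1,PS=1
  → PA=0x2DBBF (huge @L2)  (3 entries read)
#1 VA=0x182C0A10143 (w,user):
  L0 @0x24[3] → 0x31007  P=1,RW=1,US=1,PS=0
  L1 @0x31[11] → 0x35007  P=1,RW=1,US=1,PS=0
  L2 @0x35[5] → 0x39007  P=1,RW=1,US=1,PS=0
  L3 @0x39[16] → 0x3B003  P=1,RW=1,US=0,PS=0
  → PROTECTION_VIOLATION  (4 entries read)
#2 VA=0x48740000BBF (r,kernel):
  TLB hit vpn=0x48740000 → PA=0x2DBBF

Access #2 fault: NONE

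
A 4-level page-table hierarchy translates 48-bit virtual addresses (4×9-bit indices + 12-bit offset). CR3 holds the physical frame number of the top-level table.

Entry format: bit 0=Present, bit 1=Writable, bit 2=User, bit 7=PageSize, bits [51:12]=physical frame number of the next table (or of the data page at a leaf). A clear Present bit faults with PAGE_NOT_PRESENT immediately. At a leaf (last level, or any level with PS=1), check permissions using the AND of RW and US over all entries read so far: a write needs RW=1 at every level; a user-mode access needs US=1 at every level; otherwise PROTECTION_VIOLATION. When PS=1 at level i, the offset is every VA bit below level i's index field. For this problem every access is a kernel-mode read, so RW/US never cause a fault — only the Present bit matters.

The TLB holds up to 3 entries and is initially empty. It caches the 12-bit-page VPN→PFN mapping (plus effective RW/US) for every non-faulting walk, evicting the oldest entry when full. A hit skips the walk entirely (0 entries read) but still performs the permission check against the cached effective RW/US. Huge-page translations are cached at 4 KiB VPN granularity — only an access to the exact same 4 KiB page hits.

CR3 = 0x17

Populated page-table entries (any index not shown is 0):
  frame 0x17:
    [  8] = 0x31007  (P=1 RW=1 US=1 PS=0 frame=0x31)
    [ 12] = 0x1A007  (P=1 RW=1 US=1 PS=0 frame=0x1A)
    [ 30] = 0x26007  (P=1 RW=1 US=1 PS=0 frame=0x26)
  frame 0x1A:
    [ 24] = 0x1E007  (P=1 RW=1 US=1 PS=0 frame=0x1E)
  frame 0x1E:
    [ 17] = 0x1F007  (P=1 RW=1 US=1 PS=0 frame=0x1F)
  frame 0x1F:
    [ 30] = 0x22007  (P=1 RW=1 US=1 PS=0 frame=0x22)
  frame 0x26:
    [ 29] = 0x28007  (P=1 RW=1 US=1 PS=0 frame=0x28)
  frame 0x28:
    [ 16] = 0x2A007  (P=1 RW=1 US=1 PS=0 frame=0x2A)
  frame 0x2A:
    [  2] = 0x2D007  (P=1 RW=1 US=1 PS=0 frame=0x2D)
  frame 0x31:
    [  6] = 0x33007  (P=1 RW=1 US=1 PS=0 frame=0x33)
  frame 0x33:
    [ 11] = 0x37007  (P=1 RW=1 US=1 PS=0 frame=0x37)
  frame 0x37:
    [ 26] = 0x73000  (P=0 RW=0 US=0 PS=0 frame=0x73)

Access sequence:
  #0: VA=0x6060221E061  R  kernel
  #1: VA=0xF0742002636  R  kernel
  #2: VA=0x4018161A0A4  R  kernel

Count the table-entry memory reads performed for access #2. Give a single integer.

Per-access translation:
#0 VA=0x6060221E061 (r,kernel):
  L0 @0x17[12] → 0x1A007  P=1,RW=1,US=1,PS=0
  L1 @0x1A[24] → 0x1E007  P=1,RW=1,US=1,PS=0
  L2 @0x1E[17] → 0x1F007  P=1,RW=1,US=1,PS=0
  L3 @0x1F[30] → 0x22007  P=1,RW=1,US=1,PS=0
  ✓ 0x22061  — 4 lookups
#1 VA=0xF0742002636 (r,kernel):
  L0 @0x17[30] → 0x26007  P=1,RW=1,US=1,PS=0
  L1 @0x26[29] → 0x28007  P=1,RW=1,US=1,PS=0
  L2 @0x28[16] → 0x2A007  P=1,RW=1,US=1,PS=0
  L3 @0x2A[2] → 0x2D007  P=1,RW=1,US=1,PS=0
  ✓ 0x2D636  — 4 lookups
#2 VA=0x4018161A0A4 (r,kernel):
  L0 @0x17[8] → 0x31007  P=1,RW=1,US=1,PS=0
  L1 @0x31[6] → 0x33007  P=1,RW=1,US=1,PS=0
  L2 @0x33[11] → 0x37007  P=1,RW=1,US=1,PS=0
  L3 @0x37[26] → 0x73000  P=0,RW=0,US=0,PS=0
  → PAGE_NOT_PRESENT  (4 entries read)

Entries read for #2: 4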